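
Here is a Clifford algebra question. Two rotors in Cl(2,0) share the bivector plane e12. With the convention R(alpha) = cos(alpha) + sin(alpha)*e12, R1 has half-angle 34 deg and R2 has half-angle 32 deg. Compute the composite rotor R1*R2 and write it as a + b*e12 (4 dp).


Same-plane rotors commute and their half-angles add:
R1*R2 = cos(a1 + a2) + sin(a1 + a2)*e12.
a1 + a2 = 34 + 32 = 66 deg
cos(66 deg) = 0.4067
sin(66 deg) = 0.9135
R1*R2 = 0.4067 + 0.9135*e12


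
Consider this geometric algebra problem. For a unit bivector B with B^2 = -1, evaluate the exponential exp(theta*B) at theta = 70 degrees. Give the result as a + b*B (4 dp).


For a unit bivector B with B^2 = -1, the exponential series gives
e^(theta*B) = cos(theta) + sin(theta)*B (the GA analogue of Euler's formula).
theta = 70 degrees = 1.22173 rad
cos(70 deg) = 0.3420
sin(70 deg) = 0.9397
exp(theta*B) = 0.3420 + 0.9397*B


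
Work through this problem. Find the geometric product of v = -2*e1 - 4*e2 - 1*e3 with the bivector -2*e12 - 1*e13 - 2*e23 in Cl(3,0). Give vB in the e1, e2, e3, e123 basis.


vB has grade-1 (vector) and grade-3 (trivector) parts: vB = (v _| B) + (v ^ B).
Vector part <vB>_1:
  e1: -v2*b12 - v3*b13 = -(-4)*(-2) - (-1)*(-1) = -9
  e2: v1*b12 - v3*b23 = (-2)*(-2) - (-1)*(-2) = 2
  e3: v1*b13 + v2*b23 = (-2)*(-1) + (-4)*(-2) = 10
Trivector part <vB>_3:
  e123: v1*b23 - v2*b13 + v3*b12 = (-2)*(-2) - (-4)*(-1) + (-1)*(-2) = 2
vB = -9*e1 + 2*e2 + 10*e3 + 2*e123


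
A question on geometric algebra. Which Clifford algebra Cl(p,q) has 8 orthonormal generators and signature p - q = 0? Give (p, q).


We need p + q = 8 and p - q = 0.
Adding: 2p = 8 + 0 = 8, so p = 4.
Then q = 8 - 4 = 4.
(p, q) = (4, 4)


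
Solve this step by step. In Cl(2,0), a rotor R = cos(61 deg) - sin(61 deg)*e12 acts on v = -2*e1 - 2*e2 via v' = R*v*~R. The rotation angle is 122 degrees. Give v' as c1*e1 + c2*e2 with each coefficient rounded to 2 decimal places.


Rotor R = cos(61deg) - sin(61deg)*e12
Rotation angle theta = 2 * 61 = 122 degrees
v' = R*v*~R rotates v by theta.
cos(122deg) = -0.5299, sin(122deg) = 0.8480
v'_1 = -2*cos(122deg) - (-2)*sin(122deg)
= -2*(-0.5299) - (-2)*0.8480
= 2.76
v'_2 = -2*sin(122deg) + (-2)*cos(122deg)
= -2*0.8480 + (-2)*(-0.5299)
= -0.64
v' = 2.76*e1 - 0.64*e2


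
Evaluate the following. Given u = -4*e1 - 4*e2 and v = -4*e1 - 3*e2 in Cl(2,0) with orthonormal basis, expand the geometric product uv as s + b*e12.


Expand: (-4*e1 - 4*e2)(-4*e1 - 3*e2)
= (-4)*(-4)*e1e1 + (-4)*(-3)*e1e2 + (-4)*(-4)*e2e1 + (-4)*(-3)*e2e2
Using e1^2 = e2^2 = 1, e2e1 = -e1e2:
Scalar part s = (-4)*(-4) + (-4)*(-3) = 16 + 12 = 28
Bivector part b = (-4)*(-3) - (-4)*(-4) = 12 - 16 = -4
uv = 28 - 4*e12


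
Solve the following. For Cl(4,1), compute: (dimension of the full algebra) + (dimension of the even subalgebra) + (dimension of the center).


n = 4 + 1 = 5
Total dim = 2^5 = 32
Even subalgebra dim = 2^4 = 16
n is odd, so center dim = 2
Sum = 32 + 16 + 2 = 50


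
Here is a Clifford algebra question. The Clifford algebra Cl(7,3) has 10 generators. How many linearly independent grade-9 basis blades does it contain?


Number of grade-k basis blades in Cl(p,q) with n = p + q is C(n, k).
n = 7 + 3 = 10
C(10, 9) = 10! / (9! * 1!)
= 3628800 / (362880 * 1)
= 10


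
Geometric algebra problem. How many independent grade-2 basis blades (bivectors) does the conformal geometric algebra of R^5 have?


The conformal model of R^5 uses Cl(6,1) with m = 5 + 2 = 7 generators.
Number of grade-2 blades = C(m, 2) = C(7, 2)
= 7*6/2 = 21


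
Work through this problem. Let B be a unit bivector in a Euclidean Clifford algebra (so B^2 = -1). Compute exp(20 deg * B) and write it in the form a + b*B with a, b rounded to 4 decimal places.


For a unit bivector B with B^2 = -1, the exponential series gives
e^(theta*B) = cos(theta) + sin(theta)*B (the GA analogue of Euler's formula).
theta = 20 degrees = 0.349066 rad
cos(20 deg) = 0.9397
sin(20 deg) = 0.3420
exp(theta*B) = 0.9397 + 0.3420*B


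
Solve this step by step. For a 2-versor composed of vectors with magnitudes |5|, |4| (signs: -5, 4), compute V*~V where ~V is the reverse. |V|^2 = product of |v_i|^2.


Each vector v_i has |v_i|^2 = s_i^2
Squared scales: (-5)^2 = 25, 4^2 = 16
|V|^2 = 25 * 16
= 400


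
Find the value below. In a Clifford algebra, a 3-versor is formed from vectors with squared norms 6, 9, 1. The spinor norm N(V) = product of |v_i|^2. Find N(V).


Spinor norm N(V) = |v1|^2 * |v2|^2 * ... * |v3|^2
= 6 * 9 * 1
Running product: 6, 54, 54
N(V) = 54


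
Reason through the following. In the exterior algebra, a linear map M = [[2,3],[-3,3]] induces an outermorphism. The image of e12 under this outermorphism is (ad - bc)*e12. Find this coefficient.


The outermorphism of a linear map f sends e1^e2 to f(e1)^f(e2).
f(e1) = 2*e1 - 3*e2
f(e2) = 3*e1 + 3*e2
f(e1) ^ f(e2) = (2*e1 - 3*e2) ^ (3*e1 + 3*e2)
= 2*3*e12 + (-3)*3*e21
= (6 - (-9))*e12
= 15*e12
Coefficient = 15


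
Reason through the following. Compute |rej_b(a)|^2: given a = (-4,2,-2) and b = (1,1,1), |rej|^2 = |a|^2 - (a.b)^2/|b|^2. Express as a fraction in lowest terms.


|a|^2 = (-4)^2 + 2^2 + (-2)^2 = 24
|b|^2 = 1^2 + 1^2 + 1^2 = 3
a . b = (-4)*1 + 2*1 + (-2)*1 = -4
(a.b)^2 = (-4)^2 = 16
|rej|^2 = 24 - 16/3
= (72 - 16)/3
= 56/3
In lowest terms: 56/3


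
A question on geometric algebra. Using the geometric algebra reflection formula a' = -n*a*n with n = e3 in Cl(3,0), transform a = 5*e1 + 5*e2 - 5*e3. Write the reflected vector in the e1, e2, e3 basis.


Reflection formula: a' = -n*a*n, with n = e3 (unit vector, n^2 = 1).
For reflection through hyperplane perp to e3:
The component along e3 flips sign, others stay.
a = (5, 5, -5)
a' = (5, 5, 5)
a' = 5*e1 + 5*e2 + 5*e3


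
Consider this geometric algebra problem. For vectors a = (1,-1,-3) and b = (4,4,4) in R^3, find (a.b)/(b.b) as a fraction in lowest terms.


Projection coefficient = (a . b) / (b . b)
a . b = 1*4 + (-1)*4 + (-3)*4
= 4 + (-4) + (-12) = -12
b . b = 4^2 + 4^2 + 4^2
= 16 + 16 + 16 = 48
Coefficient = -12/48
In lowest terms: -1/4


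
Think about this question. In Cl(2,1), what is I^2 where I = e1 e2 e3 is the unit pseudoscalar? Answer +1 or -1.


The pseudoscalar I = e1...e_n (product of all n generators) of Cl(p,q) satisfies I^2 = (-1)^(q + n(n-1)/2).
p = 2, q = 1, n = p + q = 3
n(n-1)/2 = 3 * 2 / 2 = 3
Exponent = q + n(n-1)/2 = 1 + 3 = 4
I^2 = (-1)^4 = +1


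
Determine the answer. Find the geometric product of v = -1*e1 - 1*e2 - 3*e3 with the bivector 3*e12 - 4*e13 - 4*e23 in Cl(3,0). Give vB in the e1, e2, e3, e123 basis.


vB has grade-1 (vector) and grade-3 (trivector) parts: vB = (v _| B) + (v ^ B).
Vector part <vB>_1:
  e1: -v2*b12 - v3*b13 = -(-1)*(3) - (-3)*(-4) = -9
  e2: v1*b12 - v3*b23 = (-1)*(3) - (-3)*(-4) = -15
  e3: v1*b13 + v2*b23 = (-1)*(-4) + (-1)*(-4) = 8
Trivector part <vB>_3:
  e123: v1*b23 - v2*b13 + v3*b12 = (-1)*(-4) - (-1)*(-4) + (-3)*(3) = -9
vB = -9*e1 - 15*e2 + 8*e3 - 9*e123


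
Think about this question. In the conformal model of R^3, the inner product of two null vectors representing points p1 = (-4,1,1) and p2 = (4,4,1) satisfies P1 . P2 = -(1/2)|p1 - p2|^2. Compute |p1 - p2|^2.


p1 - p2 = (-8, -3, 0)
|p1 - p2|^2 = (-8)^2 + (-3)^2 + 0^2
= 64 + 9 + 0
= 73


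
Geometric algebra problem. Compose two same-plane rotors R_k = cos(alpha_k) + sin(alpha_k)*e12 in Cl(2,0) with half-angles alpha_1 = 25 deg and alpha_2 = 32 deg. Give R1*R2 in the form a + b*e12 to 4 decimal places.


Same-plane rotors commute and their half-angles add:
R1*R2 = cos(a1 + a2) + sin(a1 + a2)*e12.
a1 + a2 = 25 + 32 = 57 deg
cos(57 deg) = 0.5446
sin(57 deg) = 0.8387
R1*R2 = 0.5446 + 0.8387*e12


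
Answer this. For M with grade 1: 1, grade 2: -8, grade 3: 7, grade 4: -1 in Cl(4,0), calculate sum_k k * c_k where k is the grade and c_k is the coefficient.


Grade-weighted sum = sum of grade_k * coefficient_k
1*1 = 1
2*(-8) = -16
3*7 = 21
4*(-1) = -4
Total = 1 + (-16) + 21 + (-4) = 2


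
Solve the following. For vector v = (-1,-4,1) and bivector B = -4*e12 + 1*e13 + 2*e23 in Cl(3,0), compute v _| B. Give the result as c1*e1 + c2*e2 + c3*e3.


Left contraction v _| B = <vB>_1 (grade-1 part of the geometric product vB).
Using e1_|e12 = e2, e2_|e12 = -e1, e1_|e13 = e3, e3_|e13 = -e1, e2_|e23 = e3, e3_|e23 = -e2:
e1 coeff: -v2*b12 - v3*b13 = -(-4)*(-4) - (1)*(1) = -17
e2 coeff: v1*b12 - v3*b23 = (-1)*(-4) - (1)*(2) = 2
e3 coeff: v1*b13 + v2*b23 = (-1)*(1) + (-4)*(2) = -9
v _| B = -17*e1 + 2*e2 - 9*e3


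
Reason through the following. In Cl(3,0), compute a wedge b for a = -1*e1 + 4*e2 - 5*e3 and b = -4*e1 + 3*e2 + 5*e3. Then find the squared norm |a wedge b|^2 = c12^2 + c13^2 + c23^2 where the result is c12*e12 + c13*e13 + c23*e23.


a wedge b = (a1*b2 - a2*b1)*e12 + (a1*b3 - a3*b1)*e13 + (a2*b3 - a3*b2)*e23
e12 coeff: (-1)*3 - 4*(-4) = -3 - (-16) = 13
e13 coeff: (-1)*5 - (-5)*(-4) = -5 - 20 = -25
e23 coeff: 4*5 - (-5)*3 = 20 - (-15) = 35
|a wedge b|^2 = 13^2 + (-25)^2 + 35^2
= 169 + 625 + 1225
= 2019


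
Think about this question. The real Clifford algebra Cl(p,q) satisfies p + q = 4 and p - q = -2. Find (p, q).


We need p + q = 4 and p - q = -2.
Adding: 2p = 4 + (-2) = 2, so p = 1.
Then q = 4 - 1 = 3.
(p, q) = (1, 3)


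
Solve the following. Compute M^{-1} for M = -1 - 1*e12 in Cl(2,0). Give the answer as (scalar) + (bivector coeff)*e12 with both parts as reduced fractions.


M = -1 - 1*e12, where e12^2 = -1.
Since M commutes with its reverse ~M = a - b*e12, M * ~M = a^2 - b^2*e12^2 = a^2 + b^2.
So M^{-1} = ~M / (a^2 + b^2) = (a - b*e12)/(a^2 + b^2).
a^2 + b^2 = 1 + 1 = 2
Scalar part = -1/2 = -1/2
Bivector coeff = 1/2 = 1/2
M^{-1} = -1/2 + 1/2*e12


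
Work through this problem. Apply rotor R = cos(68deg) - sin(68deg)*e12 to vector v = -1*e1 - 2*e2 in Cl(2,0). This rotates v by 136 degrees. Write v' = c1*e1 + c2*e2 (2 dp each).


Rotor R = cos(68deg) - sin(68deg)*e12
Rotation angle theta = 2 * 68 = 136 degrees
v' = R*v*~R rotates v by theta.
cos(136deg) = -0.7193, sin(136deg) = 0.6947
v'_1 = -1*cos(136deg) - (-2)*sin(136deg)
= -1*(-0.7193) - (-2)*0.6947
= 2.11
v'_2 = -1*sin(136deg) + (-2)*cos(136deg)
= -1*0.6947 + (-2)*(-0.7193)
= 0.74
v' = 2.11*e1 + 0.74*e2


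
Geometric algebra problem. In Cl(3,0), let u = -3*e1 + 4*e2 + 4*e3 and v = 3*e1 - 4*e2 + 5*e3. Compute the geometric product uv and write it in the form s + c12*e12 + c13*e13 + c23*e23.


In Cl(3,0): e_i^2 = 1, e_ie_j = -e_je_i for i != j.
Scalar part = u . v = (-3)*3 + 4*(-4) + 4*5
= -9 + (-16) + 20 = -5
e12 coeff = (-3)*(-4) - 4*3 = 12 - 12 = 0
e13 coeff = (-3)*5 - 4*3 = -15 - 12 = -27
e23 coeff = 4*5 - 4*(-4) = 20 - (-16) = 36
uv = -5 + 0*e12 - 27*e13 + 36*e23


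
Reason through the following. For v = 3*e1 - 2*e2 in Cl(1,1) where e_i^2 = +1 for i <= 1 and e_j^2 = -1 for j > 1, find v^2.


v^2 = sum of c_i^2 * e_i^2
Positive signature terms (e_i^2 = +1): 3^2 = 9
Negative signature terms (e_j^2 = -1): (-2)^2 = 4
v^2 = 9 - 4 = 5


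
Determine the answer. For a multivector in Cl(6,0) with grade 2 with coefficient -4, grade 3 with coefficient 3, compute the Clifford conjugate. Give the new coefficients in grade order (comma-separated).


Clifford conjugate sign for grade k: (-1)^(k(k+1)/2)
Grade 2: (-1)^(2*3/2) = (-1)^3 = -1, coeff -4 -> 4
Grade 3: (-1)^(3*4/2) = (-1)^6 = 1, coeff 3 -> 3
Conjugated coefficients: 4, 3


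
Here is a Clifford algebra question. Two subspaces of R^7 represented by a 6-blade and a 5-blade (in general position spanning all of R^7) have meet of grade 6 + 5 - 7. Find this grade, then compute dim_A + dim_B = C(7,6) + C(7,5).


Meet grade = grade(A) + grade(B) - n
= 6 + 5 - 7 = 4
C(7,6) = 7
C(7,5) = 21
dim_A + dim_B = 7 + 21 = 28


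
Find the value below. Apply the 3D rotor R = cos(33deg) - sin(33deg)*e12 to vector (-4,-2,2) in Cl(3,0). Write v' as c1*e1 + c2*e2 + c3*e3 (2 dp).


Rotor R = cos(33deg) - sin(33deg)*e12
Rotation angle theta = 2 * 33 = 66 degrees in the e12 plane (e1 -> e2).
The component perpendicular to the plane (e3) is invariant: v'_3 = v3 = 2.00
cos(66deg) = 0.4067, sin(66deg) = 0.9135
v'_1 = v1*cos(theta) - v2*sin(theta) = -4*0.4067 - (-2)*0.9135 = 0.20
v'_2 = v1*sin(theta) + v2*cos(theta) = -4*0.9135 + (-2)*0.4067 = -4.47
v' = 0.20*e1 - 4.47*e2 + 2.00*e3


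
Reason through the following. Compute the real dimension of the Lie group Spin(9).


Spin(n) double-covers SO(n); both have Lie algebra so(n) of dimension n(n-1)/2.
n = 9
n(n-1) = 9 * 8 = 72
dim Spin(9) = 72/2 = 36


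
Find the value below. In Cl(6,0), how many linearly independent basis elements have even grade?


Even subalgebra dimension = 2^(n-1)
n = 6 + 0 = 6
2^(6 - 1) = 2^5 = 32
Verification: sum of C(6,k) for even k = 1 + 15 + 15 + 1 = 32
Result = 32


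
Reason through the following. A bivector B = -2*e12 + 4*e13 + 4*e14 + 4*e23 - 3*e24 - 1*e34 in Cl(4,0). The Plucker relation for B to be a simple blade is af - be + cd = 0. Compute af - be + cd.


Plucker relation: af - be + cd
a*f = (-2)*(-1) = 2
b*e = 4*(-3) = -12
c*d = 4*4 = 16
af - be + cd = 2 - (-12) + 16
= 30


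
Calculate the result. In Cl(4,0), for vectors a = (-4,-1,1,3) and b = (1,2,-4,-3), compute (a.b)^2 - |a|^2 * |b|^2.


a . b = (-4)*1 + (-1)*2 + 1*(-4) + 3*(-3)
= -4 + (-2) + (-4) + (-9) = -19
|a|^2 = (-4)^2 + (-1)^2 + 1^2 + 3^2 = 27
|b|^2 = 1^2 + 2^2 + (-4)^2 + (-3)^2 = 30
(a.b)^2 = (-19)^2 = 361
|a|^2 * |b|^2 = 27 * 30 = 810
Result = 361 - 810 = -449


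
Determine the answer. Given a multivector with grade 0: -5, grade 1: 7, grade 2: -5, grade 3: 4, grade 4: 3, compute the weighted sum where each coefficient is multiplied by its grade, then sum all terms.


Grade-weighted sum = sum of grade_k * coefficient_k
0*(-5) = 0
1*7 = 7
2*(-5) = -10
3*4 = 12
4*3 = 12
Total = 0 + 7 + (-10) + 12 + 12 = 21


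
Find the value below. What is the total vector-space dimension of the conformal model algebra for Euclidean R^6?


The conformal model of R^6 uses Cl(7,1): the 6 Euclidean generators plus two extra orthogonal generators e+ (e+^2 = +1) and e- (e-^2 = -1), from which the null vectors e0, einf are built.
Number of generators m = 6 + 2 = 8.
dim Cl(p,q) = 2^m = 2^8 = 256


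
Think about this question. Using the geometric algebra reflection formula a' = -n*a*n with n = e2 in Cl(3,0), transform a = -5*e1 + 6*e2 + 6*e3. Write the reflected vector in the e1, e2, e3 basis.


Reflection formula: a' = -n*a*n, with n = e2 (unit vector, n^2 = 1).
For reflection through hyperplane perp to e2:
The component along e2 flips sign, others stay.
a = (-5, 6, 6)
a' = (-5, -6, 6)
a' = -5*e1 - 6*e2 + 6*e3


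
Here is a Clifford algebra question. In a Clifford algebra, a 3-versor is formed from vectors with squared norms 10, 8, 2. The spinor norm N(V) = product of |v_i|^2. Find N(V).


Spinor norm N(V) = |v1|^2 * |v2|^2 * ... * |v3|^2
= 10 * 8 * 2
Running product: 10, 80, 160
N(V) = 160


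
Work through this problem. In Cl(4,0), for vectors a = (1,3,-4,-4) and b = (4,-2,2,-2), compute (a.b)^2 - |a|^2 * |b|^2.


a . b = 1*4 + 3*(-2) + (-4)*2 + (-4)*(-2)
= 4 + (-6) + (-8) + 8 = -2
|a|^2 = 1^2 + 3^2 + (-4)^2 + (-4)^2 = 42
|b|^2 = 4^2 + (-2)^2 + 2^2 + (-2)^2 = 28
(a.b)^2 = (-2)^2 = 4
|a|^2 * |b|^2 = 42 * 28 = 1176
Result = 4 - 1176 = -1172


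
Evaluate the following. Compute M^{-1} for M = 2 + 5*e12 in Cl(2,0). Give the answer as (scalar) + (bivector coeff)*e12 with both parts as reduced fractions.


M = 2 + 5*e12, where e12^2 = -1.
Since M commutes with its reverse ~M = a - b*e12, M * ~M = a^2 - b^2*e12^2 = a^2 + b^2.
So M^{-1} = ~M / (a^2 + b^2) = (a - b*e12)/(a^2 + b^2).
a^2 + b^2 = 4 + 25 = 29
Scalar part = 2/29 = 2/29
Bivector coeff = -5/29 = -5/29
M^{-1} = 2/29 - 5/29*e12


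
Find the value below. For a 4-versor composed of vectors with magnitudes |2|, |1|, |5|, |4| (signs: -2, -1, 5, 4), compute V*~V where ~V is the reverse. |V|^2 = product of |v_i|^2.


Each vector v_i has |v_i|^2 = s_i^2
Squared scales: (-2)^2 = 4, (-1)^2 = 1, 5^2 = 25, 4^2 = 16
|V|^2 = 4 * 1 * 25 * 16
= 1600


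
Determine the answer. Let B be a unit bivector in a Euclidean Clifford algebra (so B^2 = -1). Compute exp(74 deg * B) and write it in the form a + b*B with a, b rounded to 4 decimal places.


For a unit bivector B with B^2 = -1, the exponential series gives
e^(theta*B) = cos(theta) + sin(theta)*B (the GA analogue of Euler's formula).
theta = 74 degrees = 1.291544 rad
cos(74 deg) = 0.2756
sin(74 deg) = 0.9613
exp(theta*B) = 0.2756 + 0.9613*B


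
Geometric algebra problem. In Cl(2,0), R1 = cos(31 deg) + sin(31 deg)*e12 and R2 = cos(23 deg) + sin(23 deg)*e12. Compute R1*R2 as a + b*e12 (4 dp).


Same-plane rotors commute and their half-angles add:
R1*R2 = cos(a1 + a2) + sin(a1 + a2)*e12.
a1 + a2 = 31 + 23 = 54 deg
cos(54 deg) = 0.5878
sin(54 deg) = 0.8090
R1*R2 = 0.5878 + 0.8090*e12


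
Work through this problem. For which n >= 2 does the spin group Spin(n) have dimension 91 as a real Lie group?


dim Spin(n) = dim so(n) = n(n-1)/2.
Solve n(n-1)/2 = 91, i.e. n^2 - n - 182 = 0.
Discriminant = 1 + 8*91 = 729
n = (1 + sqrt(729))/2 = (1 + 27)/2 = 14


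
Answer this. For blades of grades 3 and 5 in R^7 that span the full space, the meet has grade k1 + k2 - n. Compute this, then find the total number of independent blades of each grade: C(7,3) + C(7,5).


Meet grade = grade(A) + grade(B) - n
= 3 + 5 - 7 = 1
C(7,3) = 35
C(7,5) = 21
dim_A + dim_B = 35 + 21 = 56


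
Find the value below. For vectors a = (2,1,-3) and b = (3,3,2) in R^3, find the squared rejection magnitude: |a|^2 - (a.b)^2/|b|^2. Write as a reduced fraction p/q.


|a|^2 = 2^2 + 1^2 + (-3)^2 = 14
|b|^2 = 3^2 + 3^2 + 2^2 = 22
a . b = 2*3 + 1*3 + (-3)*2 = 3
(a.b)^2 = 3^2 = 9
|rej|^2 = 14 - 9/22
= (308 - 9)/22
= 299/22
In lowest terms: 299/22


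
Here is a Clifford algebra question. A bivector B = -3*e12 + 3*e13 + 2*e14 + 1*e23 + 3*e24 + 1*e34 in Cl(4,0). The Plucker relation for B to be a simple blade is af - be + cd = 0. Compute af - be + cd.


Plucker relation: af - be + cd
a*f = (-3)*1 = -3
b*e = 3*3 = 9
c*d = 2*1 = 2
af - be + cd = -3 - 9 + 2
= -10


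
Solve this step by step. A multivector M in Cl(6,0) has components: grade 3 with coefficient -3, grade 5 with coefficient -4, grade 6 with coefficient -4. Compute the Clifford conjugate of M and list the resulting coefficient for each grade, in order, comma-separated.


Clifford conjugate sign for grade k: (-1)^(k(k+1)/2)
Grade 3: (-1)^(3*4/2) = (-1)^6 = 1, coeff -3 -> -3
Grade 5: (-1)^(5*6/2) = (-1)^15 = -1, coeff -4 -> 4
Grade 6: (-1)^(6*7/2) = (-1)^21 = -1, coeff -4 -> 4
Conjugated coefficients: -3, 4, 4


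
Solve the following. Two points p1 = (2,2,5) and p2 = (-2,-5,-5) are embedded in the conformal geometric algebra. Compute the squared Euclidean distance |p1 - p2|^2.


p1 - p2 = (4, 7, 10)
|p1 - p2|^2 = 4^2 + 7^2 + 10^2
= 16 + 49 + 100
= 165


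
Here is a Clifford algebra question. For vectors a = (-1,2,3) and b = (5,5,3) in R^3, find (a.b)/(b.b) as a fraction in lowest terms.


Projection coefficient = (a . b) / (b . b)
a . b = (-1)*5 + 2*5 + 3*3
= -5 + 10 + 9 = 14
b . b = 5^2 + 5^2 + 3^2
= 25 + 25 + 9 = 59
Coefficient = 14/59
In lowest terms: 14/59


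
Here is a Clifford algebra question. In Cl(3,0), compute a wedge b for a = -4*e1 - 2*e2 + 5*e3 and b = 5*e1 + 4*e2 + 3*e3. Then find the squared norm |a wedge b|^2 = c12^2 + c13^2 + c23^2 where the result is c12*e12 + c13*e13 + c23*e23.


a wedge b = (a1*b2 - a2*b1)*e12 + (a1*b3 - a3*b1)*e13 + (a2*b3 - a3*b2)*e23
e12 coeff: (-4)*4 - (-2)*5 = -16 - (-10) = -6
e13 coeff: (-4)*3 - 5*5 = -12 - 25 = -37
e23 coeff: (-2)*3 - 5*4 = -6 - 20 = -26
|a wedge b|^2 = (-6)^2 + (-37)^2 + (-26)^2
= 36 + 1369 + 676
= 2081


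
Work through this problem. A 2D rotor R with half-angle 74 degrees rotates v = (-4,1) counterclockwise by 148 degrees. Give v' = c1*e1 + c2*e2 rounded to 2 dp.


Rotor R = cos(74deg) - sin(74deg)*e12
Rotation angle theta = 2 * 74 = 148 degrees
v' = R*v*~R rotates v by theta.
cos(148deg) = -0.8480, sin(148deg) = 0.5299
v'_1 = -4*cos(148deg) - 1*sin(148deg)
= -4*(-0.8480) - 1*0.5299
= 2.86
v'_2 = -4*sin(148deg) + 1*cos(148deg)
= -4*0.5299 + 1*(-0.8480)
= -2.97
v' = 2.86*e1 - 2.97*e2


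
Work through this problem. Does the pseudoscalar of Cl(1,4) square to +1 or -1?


The pseudoscalar I = e1...e_n (product of all n generators) of Cl(p,q) satisfies I^2 = (-1)^(q + n(n-1)/2).
p = 1, q = 4, n = p + q = 5
n(n-1)/2 = 5 * 4 / 2 = 10
Exponent = q + n(n-1)/2 = 4 + 10 = 14
I^2 = (-1)^14 = +1


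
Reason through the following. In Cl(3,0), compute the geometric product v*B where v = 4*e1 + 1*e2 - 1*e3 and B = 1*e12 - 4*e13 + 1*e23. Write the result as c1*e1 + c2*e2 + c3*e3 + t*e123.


vB has grade-1 (vector) and grade-3 (trivector) parts: vB = (v _| B) + (v ^ B).
Vector part <vB>_1:
  e1: -v2*b12 - v3*b13 = -(1)*(1) - (-1)*(-4) = -5
  e2: v1*b12 - v3*b23 = (4)*(1) - (-1)*(1) = 5
  e3: v1*b13 + v2*b23 = (4)*(-4) + (1)*(1) = -15
Trivector part <vB>_3:
  e123: v1*b23 - v2*b13 + v3*b12 = (4)*(1) - (1)*(-4) + (-1)*(1) = 7
vB = -5*e1 + 5*e2 - 15*e3 + 7*e123


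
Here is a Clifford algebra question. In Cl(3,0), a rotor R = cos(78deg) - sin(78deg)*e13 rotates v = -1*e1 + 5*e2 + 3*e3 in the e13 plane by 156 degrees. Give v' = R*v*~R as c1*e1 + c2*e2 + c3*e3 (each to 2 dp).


Rotor R = cos(78deg) - sin(78deg)*e13
Rotation angle theta = 2 * 78 = 156 degrees in the e13 plane (e1 -> e3).
The component perpendicular to the plane (e2) is invariant: v'_2 = v2 = 5.00
cos(156deg) = -0.9135, sin(156deg) = 0.4067
v'_1 = v1*cos(theta) - v3*sin(theta) = -1*(-0.9135) - 3*0.4067 = -0.31
v'_3 = v1*sin(theta) + v3*cos(theta) = -1*0.4067 + 3*(-0.9135) = -3.15
v' = -0.31*e1 + 5.00*e2 - 3.15*e3


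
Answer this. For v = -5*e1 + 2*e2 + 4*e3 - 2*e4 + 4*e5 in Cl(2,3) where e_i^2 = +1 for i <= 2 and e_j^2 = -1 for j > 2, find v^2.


v^2 = sum of c_i^2 * e_i^2
Positive signature terms (e_i^2 = +1): (-5)^2 + 2^2 = 29
Negative signature terms (e_j^2 = -1): 4^2 + (-2)^2 + 4^2 = 36
v^2 = 29 - 36 = -7


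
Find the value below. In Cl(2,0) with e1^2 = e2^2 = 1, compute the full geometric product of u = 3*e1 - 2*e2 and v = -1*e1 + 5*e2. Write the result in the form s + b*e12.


Expand: (3*e1 - 2*e2)(-1*e1 + 5*e2)
= 3*(-1)*e1e1 + 3*5*e1e2 + (-2)*(-1)*e2e1 + (-2)*5*e2e2
Using e1^2 = e2^2 = 1, e2e1 = -e1e2:
Scalar part s = 3*(-1) + (-2)*5 = -3 + (-10) = -13
Bivector part b = 3*5 - (-2)*(-1) = 15 - 2 = 13
uv = -13 + 13*e12


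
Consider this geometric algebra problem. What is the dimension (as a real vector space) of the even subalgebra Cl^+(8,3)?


Even subalgebra dimension = 2^(n-1)
n = 8 + 3 = 11
2^(11 - 1) = 2^10 = 1024
Verification: sum of C(11,k) for even k = 1 + 55 + 330 + 462 + 165 + 11 = 1024
Result = 1024


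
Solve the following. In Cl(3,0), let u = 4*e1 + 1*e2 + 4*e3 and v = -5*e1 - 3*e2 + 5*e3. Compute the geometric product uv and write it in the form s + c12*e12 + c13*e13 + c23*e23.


In Cl(3,0): e_i^2 = 1, e_ie_j = -e_je_i for i != j.
Scalar part = u . v = 4*(-5) + 1*(-3) + 4*5
= -20 + (-3) + 20 = -3
e12 coeff = 4*(-3) - 1*(-5) = -12 - (-5) = -7
e13 coeff = 4*5 - 4*(-5) = 20 - (-20) = 40
e23 coeff = 1*5 - 4*(-3) = 5 - (-12) = 17
uv = -3 - 7*e12 + 40*e13 + 17*e23


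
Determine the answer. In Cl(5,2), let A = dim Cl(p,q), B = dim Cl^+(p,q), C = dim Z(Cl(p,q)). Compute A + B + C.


n = 5 + 2 = 7
Total dim = 2^7 = 128
Even subalgebra dim = 2^6 = 64
n is odd, so center dim = 2
Sum = 128 + 64 + 2 = 194


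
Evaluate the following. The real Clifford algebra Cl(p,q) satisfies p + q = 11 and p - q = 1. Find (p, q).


We need p + q = 11 and p - q = 1.
Adding: 2p = 11 + 1 = 12, so p = 6.
Then q = 11 - 6 = 5.
(p, q) = (6, 5)


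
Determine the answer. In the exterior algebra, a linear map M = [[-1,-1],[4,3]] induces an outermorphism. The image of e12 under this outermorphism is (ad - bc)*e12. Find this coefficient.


The outermorphism of a linear map f sends e1^e2 to f(e1)^f(e2).
f(e1) = -1*e1 + 4*e2
f(e2) = -1*e1 + 3*e2
f(e1) ^ f(e2) = (-1*e1 + 4*e2) ^ (-1*e1 + 3*e2)
= (-1)*3*e12 + 4*(-1)*e21
= (-3 - (-4))*e12
= 1*e12
Coefficient = 1


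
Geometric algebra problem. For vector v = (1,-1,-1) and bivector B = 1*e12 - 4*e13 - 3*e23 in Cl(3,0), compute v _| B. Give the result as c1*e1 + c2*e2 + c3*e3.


Left contraction v _| B = <vB>_1 (grade-1 part of the geometric product vB).
Using e1_|e12 = e2, e2_|e12 = -e1, e1_|e13 = e3, e3_|e13 = -e1, e2_|e23 = e3, e3_|e23 = -e2:
e1 coeff: -v2*b12 - v3*b13 = -(-1)*(1) - (-1)*(-4) = -3
e2 coeff: v1*b12 - v3*b23 = (1)*(1) - (-1)*(-3) = -2
e3 coeff: v1*b13 + v2*b23 = (1)*(-4) + (-1)*(-3) = -1
v _| B = -3*e1 - 2*e2 - 1*e3


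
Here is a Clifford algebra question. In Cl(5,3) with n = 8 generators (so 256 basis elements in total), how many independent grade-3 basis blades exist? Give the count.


Number of grade-k basis blades in Cl(p,q) with n = p + q is C(n, k).
n = 5 + 3 = 8
C(8, 3) = 8! / (3! * 5!)
= 40320 / (6 * 120)
= 56


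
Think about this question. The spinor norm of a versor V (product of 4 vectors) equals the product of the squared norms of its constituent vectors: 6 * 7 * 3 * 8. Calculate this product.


Spinor norm N(V) = |v1|^2 * |v2|^2 * ... * |v4|^2
= 6 * 7 * 3 * 8
Running product: 6, 42, 126, 1008
N(V) = 1008


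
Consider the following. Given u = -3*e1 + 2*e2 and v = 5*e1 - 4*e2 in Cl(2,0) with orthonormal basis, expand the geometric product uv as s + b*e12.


Expand: (-3*e1 + 2*e2)(5*e1 - 4*e2)
= (-3)*5*e1e1 + (-3)*(-4)*e1e2 + 2*5*e2e1 + 2*(-4)*e2e2
Using e1^2 = e2^2 = 1, e2e1 = -e1e2:
Scalar part s = (-3)*5 + 2*(-4) = -15 + (-8) = -23
Bivector part b = (-3)*(-4) - 2*5 = 12 - 10 = 2
uv = -23 + 2*e12


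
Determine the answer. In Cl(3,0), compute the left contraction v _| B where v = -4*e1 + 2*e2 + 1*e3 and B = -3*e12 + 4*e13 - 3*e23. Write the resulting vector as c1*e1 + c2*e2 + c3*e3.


Left contraction v _| B = <vB>_1 (grade-1 part of the geometric product vB).
Using e1_|e12 = e2, e2_|e12 = -e1, e1_|e13 = e3, e3_|e13 = -e1, e2_|e23 = e3, e3_|e23 = -e2:
e1 coeff: -v2*b12 - v3*b13 = -(2)*(-3) - (1)*(4) = 2
e2 coeff: v1*b12 - v3*b23 = (-4)*(-3) - (1)*(-3) = 15
e3 coeff: v1*b13 + v2*b23 = (-4)*(4) + (2)*(-3) = -22
v _| B = 2*e1 + 15*e2 - 22*e3


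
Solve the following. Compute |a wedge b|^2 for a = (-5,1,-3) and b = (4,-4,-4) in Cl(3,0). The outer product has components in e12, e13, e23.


a wedge b = (a1*b2 - a2*b1)*e12 + (a1*b3 - a3*b1)*e13 + (a2*b3 - a3*b2)*e23
e12 coeff: (-5)*(-4) - 1*4 = 20 - 4 = 16
e13 coeff: (-5)*(-4) - (-3)*4 = 20 - (-12) = 32
e23 coeff: 1*(-4) - (-3)*(-4) = -4 - 12 = -16
|a wedge b|^2 = 16^2 + 32^2 + (-16)^2
= 256 + 1024 + 256
= 1536


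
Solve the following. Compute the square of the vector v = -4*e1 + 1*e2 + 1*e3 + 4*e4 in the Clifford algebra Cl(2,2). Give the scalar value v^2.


v^2 = sum of c_i^2 * e_i^2
Positive signature terms (e_i^2 = +1): (-4)^2 + 1^2 = 17
Negative signature terms (e_j^2 = -1): 1^2 + 4^2 = 17
v^2 = 17 - 17 = 0


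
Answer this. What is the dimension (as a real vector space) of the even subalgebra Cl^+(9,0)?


Even subalgebra dimension = 2^(n-1)
n = 9 + 0 = 9
2^(9 - 1) = 2^8 = 256
Verification: sum of C(9,k) for even k = 1 + 36 + 126 + 84 + 9 = 256
Result = 256


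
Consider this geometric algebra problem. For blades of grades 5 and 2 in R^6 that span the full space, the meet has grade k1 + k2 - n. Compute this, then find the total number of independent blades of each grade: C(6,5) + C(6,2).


Meet grade = grade(A) + grade(B) - n
= 5 + 2 - 6 = 1
C(6,5) = 6
C(6,2) = 15
dim_A + dim_B = 6 + 15 = 21


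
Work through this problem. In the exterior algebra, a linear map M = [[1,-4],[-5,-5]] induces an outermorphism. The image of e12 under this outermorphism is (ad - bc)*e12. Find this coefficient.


The outermorphism of a linear map f sends e1^e2 to f(e1)^f(e2).
f(e1) = 1*e1 - 5*e2
f(e2) = -4*e1 - 5*e2
f(e1) ^ f(e2) = (1*e1 - 5*e2) ^ (-4*e1 - 5*e2)
= 1*(-5)*e12 + (-5)*(-4)*e21
= (-5 - 20)*e12
= -25*e12
Coefficient = -25


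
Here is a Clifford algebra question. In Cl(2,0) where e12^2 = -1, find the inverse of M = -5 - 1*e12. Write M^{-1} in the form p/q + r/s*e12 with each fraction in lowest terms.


M = -5 - 1*e12, where e12^2 = -1.
Since M commutes with its reverse ~M = a - b*e12, M * ~M = a^2 - b^2*e12^2 = a^2 + b^2.
So M^{-1} = ~M / (a^2 + b^2) = (a - b*e12)/(a^2 + b^2).
a^2 + b^2 = 25 + 1 = 26
Scalar part = -5/26 = -5/26
Bivector coeff = 1/26 = 1/26
M^{-1} = -5/26 + 1/26*e12


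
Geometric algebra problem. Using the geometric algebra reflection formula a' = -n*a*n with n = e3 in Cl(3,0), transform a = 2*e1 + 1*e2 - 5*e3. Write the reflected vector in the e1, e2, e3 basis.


Reflection formula: a' = -n*a*n, with n = e3 (unit vector, n^2 = 1).
For reflection through hyperplane perp to e3:
The component along e3 flips sign, others stay.
a = (2, 1, -5)
a' = (2, 1, 5)
a' = 2*e1 + 1*e2 + 5*e3


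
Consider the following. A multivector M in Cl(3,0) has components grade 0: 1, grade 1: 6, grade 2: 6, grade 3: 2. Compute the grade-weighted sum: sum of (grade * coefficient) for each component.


Grade-weighted sum = sum of grade_k * coefficient_k
0*1 = 0
1*6 = 6
2*6 = 12
3*2 = 6
Total = 0 + 6 + 12 + 6 = 24


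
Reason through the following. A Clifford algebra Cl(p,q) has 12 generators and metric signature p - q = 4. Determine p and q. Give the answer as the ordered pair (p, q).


We need p + q = 12 and p - q = 4.
Adding: 2p = 12 + 4 = 16, so p = 8.
Then q = 12 - 8 = 4.
(p, q) = (8, 4)


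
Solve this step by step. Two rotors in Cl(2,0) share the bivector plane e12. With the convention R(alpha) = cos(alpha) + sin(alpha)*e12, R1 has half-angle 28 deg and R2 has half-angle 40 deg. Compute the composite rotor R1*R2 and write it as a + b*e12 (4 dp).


Same-plane rotors commute and their half-angles add:
R1*R2 = cos(a1 + a2) + sin(a1 + a2)*e12.
a1 + a2 = 28 + 40 = 68 deg
cos(68 deg) = 0.3746
sin(68 deg) = 0.9272
R1*R2 = 0.3746 + 0.9272*e12


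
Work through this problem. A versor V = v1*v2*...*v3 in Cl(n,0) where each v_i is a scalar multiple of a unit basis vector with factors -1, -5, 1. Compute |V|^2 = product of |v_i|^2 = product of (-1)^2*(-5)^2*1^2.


Each vector v_i has |v_i|^2 = s_i^2
Squared scales: (-1)^2 = 1, (-5)^2 = 25, 1^2 = 1
|V|^2 = 1 * 25 * 1
= 25


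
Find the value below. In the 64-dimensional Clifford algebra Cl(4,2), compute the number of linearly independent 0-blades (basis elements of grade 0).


Number of grade-k basis blades in Cl(p,q) with n = p + q is C(n, k).
n = 4 + 2 = 6
C(6, 0) = 6! / (0! * 6!)
= 720 / (1 * 720)
= 1


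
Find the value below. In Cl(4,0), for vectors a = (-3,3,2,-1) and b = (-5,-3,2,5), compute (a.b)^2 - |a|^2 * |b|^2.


a . b = (-3)*(-5) + 3*(-3) + 2*2 + (-1)*5
= 15 + (-9) + 4 + (-5) = 5
|a|^2 = (-3)^2 + 3^2 + 2^2 + (-1)^2 = 23
|b|^2 = (-5)^2 + (-3)^2 + 2^2 + 5^2 = 63
(a.b)^2 = 5^2 = 25
|a|^2 * |b|^2 = 23 * 63 = 1449
Result = 25 - 1449 = -1424


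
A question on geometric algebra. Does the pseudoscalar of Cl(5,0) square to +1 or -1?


The pseudoscalar I = e1...e_n (product of all n generators) of Cl(p,q) satisfies I^2 = (-1)^(q + n(n-1)/2).
p = 5, q = 0, n = p + q = 5
n(n-1)/2 = 5 * 4 / 2 = 10
Exponent = q + n(n-1)/2 = 0 + 10 = 10
I^2 = (-1)^10 = +1


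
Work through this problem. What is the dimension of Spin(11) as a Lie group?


Spin(n) double-covers SO(n); both have Lie algebra so(n) of dimension n(n-1)/2.
n = 11
n(n-1) = 11 * 10 = 110
dim Spin(11) = 110/2 = 55


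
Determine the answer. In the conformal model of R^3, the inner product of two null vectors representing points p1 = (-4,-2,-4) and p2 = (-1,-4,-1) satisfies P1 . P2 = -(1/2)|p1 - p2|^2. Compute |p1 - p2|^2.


p1 - p2 = (-3, 2, -3)
|p1 - p2|^2 = (-3)^2 + 2^2 + (-3)^2
= 9 + 4 + 9
= 22


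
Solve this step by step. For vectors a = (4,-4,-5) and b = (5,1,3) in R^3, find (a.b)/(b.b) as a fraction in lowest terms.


Projection coefficient = (a . b) / (b . b)
a . b = 4*5 + (-4)*1 + (-5)*3
= 20 + (-4) + (-15) = 1
b . b = 5^2 + 1^2 + 3^2
= 25 + 1 + 9 = 35
Coefficient = 1/35
In lowest terms: 1/35


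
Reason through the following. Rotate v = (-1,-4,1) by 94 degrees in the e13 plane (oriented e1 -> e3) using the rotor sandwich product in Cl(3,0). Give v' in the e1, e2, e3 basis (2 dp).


Rotor R = cos(47deg) - sin(47deg)*e13
Rotation angle theta = 2 * 47 = 94 degrees in the e13 plane (e1 -> e3).
The component perpendicular to the plane (e2) is invariant: v'_2 = v2 = -4.00
cos(94deg) = -0.0698, sin(94deg) = 0.9976
v'_1 = v1*cos(theta) - v3*sin(theta) = -1*(-0.0698) - 1*0.9976 = -0.93
v'_3 = v1*sin(theta) + v3*cos(theta) = -1*0.9976 + 1*(-0.0698) = -1.07
v' = -0.93*e1 - 4.00*e2 - 1.07*e3


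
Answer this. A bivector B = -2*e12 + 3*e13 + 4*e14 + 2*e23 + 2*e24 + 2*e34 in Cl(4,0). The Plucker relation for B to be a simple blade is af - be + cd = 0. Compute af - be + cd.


Plucker relation: af - be + cd
a*f = (-2)*2 = -4
b*e = 3*2 = 6
c*d = 4*2 = 8
af - be + cd = -4 - 6 + 8
= -2


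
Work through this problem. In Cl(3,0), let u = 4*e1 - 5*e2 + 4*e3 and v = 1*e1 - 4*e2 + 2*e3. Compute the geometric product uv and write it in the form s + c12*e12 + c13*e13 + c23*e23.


In Cl(3,0): e_i^2 = 1, e_ie_j = -e_je_i for i != j.
Scalar part = u . v = 4*1 + (-5)*(-4) + 4*2
= 4 + 20 + 8 = 32
e12 coeff = 4*(-4) - (-5)*1 = -16 - (-5) = -11
e13 coeff = 4*2 - 4*1 = 8 - 4 = 4
e23 coeff = (-5)*2 - 4*(-4) = -10 - (-16) = 6
uv = 32 - 11*e12 + 4*e13 + 6*e23


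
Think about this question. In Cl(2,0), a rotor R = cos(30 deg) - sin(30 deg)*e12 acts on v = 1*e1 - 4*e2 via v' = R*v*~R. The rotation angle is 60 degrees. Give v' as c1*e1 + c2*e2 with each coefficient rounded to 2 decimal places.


Rotor R = cos(30deg) - sin(30deg)*e12
Rotation angle theta = 2 * 30 = 60 degrees
v' = R*v*~R rotates v by theta.
cos(60deg) = 0.5000, sin(60deg) = 0.8660
v'_1 = 1*cos(60deg) - (-4)*sin(60deg)
= 1*0.5000 - (-4)*0.8660
= 3.96
v'_2 = 1*sin(60deg) + (-4)*cos(60deg)
= 1*0.8660 + (-4)*0.5000
= -1.13
v' = 3.96*e1 - 1.13*e2


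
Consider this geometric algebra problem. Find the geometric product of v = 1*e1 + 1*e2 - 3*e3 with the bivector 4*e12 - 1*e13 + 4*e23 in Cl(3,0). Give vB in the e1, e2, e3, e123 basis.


vB has grade-1 (vector) and grade-3 (trivector) parts: vB = (v _| B) + (v ^ B).
Vector part <vB>_1:
  e1: -v2*b12 - v3*b13 = -(1)*(4) - (-3)*(-1) = -7
  e2: v1*b12 - v3*b23 = (1)*(4) - (-3)*(4) = 16
  e3: v1*b13 + v2*b23 = (1)*(-1) + (1)*(4) = 3
Trivector part <vB>_3:
  e123: v1*b23 - v2*b13 + v3*b12 = (1)*(4) - (1)*(-1) + (-3)*(4) = -7
vB = -7*e1 + 16*e2 + 3*e3 - 7*e123


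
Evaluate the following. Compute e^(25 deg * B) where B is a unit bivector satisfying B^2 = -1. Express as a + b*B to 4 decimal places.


For a unit bivector B with B^2 = -1, the exponential series gives
e^(theta*B) = cos(theta) + sin(theta)*B (the GA analogue of Euler's formula).
theta = 25 degrees = 0.436332 rad
cos(25 deg) = 0.9063
sin(25 deg) = 0.4226
exp(theta*B) = 0.9063 + 0.4226*B


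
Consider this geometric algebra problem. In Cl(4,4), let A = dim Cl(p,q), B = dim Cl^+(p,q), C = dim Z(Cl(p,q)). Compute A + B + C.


n = 4 + 4 = 8
Total dim = 2^8 = 256
Even subalgebra dim = 2^7 = 128
n is even, so center dim = 1
Sum = 256 + 128 + 1 = 385


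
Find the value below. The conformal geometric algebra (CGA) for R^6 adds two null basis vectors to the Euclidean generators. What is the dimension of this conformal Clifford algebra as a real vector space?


The conformal model of R^6 uses Cl(7,1): the 6 Euclidean generators plus two extra orthogonal generators e+ (e+^2 = +1) and e- (e-^2 = -1), from which the null vectors e0, einf are built.
Number of generators m = 6 + 2 = 8.
dim Cl(p,q) = 2^m = 2^8 = 256


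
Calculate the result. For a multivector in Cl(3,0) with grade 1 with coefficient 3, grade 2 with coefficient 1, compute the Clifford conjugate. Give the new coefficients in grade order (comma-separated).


Clifford conjugate sign for grade k: (-1)^(k(k+1)/2)
Grade 1: (-1)^(1*2/2) = (-1)^1 = -1, coeff 3 -> -3
Grade 2: (-1)^(2*3/2) = (-1)^3 = -1, coeff 1 -> -1
Conjugated coefficients: -3, -1


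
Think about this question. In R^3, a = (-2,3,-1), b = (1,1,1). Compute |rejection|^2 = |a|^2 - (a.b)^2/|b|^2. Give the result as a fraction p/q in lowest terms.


|a|^2 = (-2)^2 + 3^2 + (-1)^2 = 14
|b|^2 = 1^2 + 1^2 + 1^2 = 3
a . b = (-2)*1 + 3*1 + (-1)*1 = 0
(a.b)^2 = 0^2 = 0
|rej|^2 = 14 - 0/3
= (42 - 0)/3
= 42/3
In lowest terms: 14/1


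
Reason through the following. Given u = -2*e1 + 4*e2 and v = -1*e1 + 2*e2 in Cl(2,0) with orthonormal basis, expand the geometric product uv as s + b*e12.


Expand: (-2*e1 + 4*e2)(-1*e1 + 2*e2)
= (-2)*(-1)*e1e1 + (-2)*2*e1e2 + 4*(-1)*e2e1 + 4*2*e2e2
Using e1^2 = e2^2 = 1, e2e1 = -e1e2:
Scalar part s = (-2)*(-1) + 4*2 = 2 + 8 = 10
Bivector part b = (-2)*2 - 4*(-1) = -4 - (-4) = 0
uv = 10 + 0*e12


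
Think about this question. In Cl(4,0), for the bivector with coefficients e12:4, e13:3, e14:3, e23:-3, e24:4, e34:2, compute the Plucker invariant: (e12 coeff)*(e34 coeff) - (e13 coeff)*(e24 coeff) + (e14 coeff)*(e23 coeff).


Plucker relation: af - be + cd
a*f = 4*2 = 8
b*e = 3*4 = 12
c*d = 3*(-3) = -9
af - be + cd = 8 - 12 + (-9)
= -13


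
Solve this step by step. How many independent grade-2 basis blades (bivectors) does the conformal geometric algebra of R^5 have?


The conformal model of R^5 uses Cl(6,1) with m = 5 + 2 = 7 generators.
Number of grade-2 blades = C(m, 2) = C(7, 2)
= 7*6/2 = 21


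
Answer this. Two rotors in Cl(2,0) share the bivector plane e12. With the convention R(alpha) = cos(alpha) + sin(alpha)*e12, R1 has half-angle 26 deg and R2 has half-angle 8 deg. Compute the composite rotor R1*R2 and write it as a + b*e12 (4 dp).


Same-plane rotors commute and their half-angles add:
R1*R2 = cos(a1 + a2) + sin(a1 + a2)*e12.
a1 + a2 = 26 + 8 = 34 deg
cos(34 deg) = 0.8290
sin(34 deg) = 0.5592
R1*R2 = 0.8290 + 0.5592*e12


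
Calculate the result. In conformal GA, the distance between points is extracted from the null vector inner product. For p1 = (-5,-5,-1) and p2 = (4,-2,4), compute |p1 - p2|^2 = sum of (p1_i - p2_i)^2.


p1 - p2 = (-9, -3, -5)
|p1 - p2|^2 = (-9)^2 + (-3)^2 + (-5)^2
= 81 + 9 + 25
= 115


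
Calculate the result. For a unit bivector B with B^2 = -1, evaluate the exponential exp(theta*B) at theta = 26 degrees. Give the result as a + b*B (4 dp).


For a unit bivector B with B^2 = -1, the exponential series gives
e^(theta*B) = cos(theta) + sin(theta)*B (the GA analogue of Euler's formula).
theta = 26 degrees = 0.453786 rad
cos(26 deg) = 0.8988
sin(26 deg) = 0.4384
exp(theta*B) = 0.8988 + 0.4384*B


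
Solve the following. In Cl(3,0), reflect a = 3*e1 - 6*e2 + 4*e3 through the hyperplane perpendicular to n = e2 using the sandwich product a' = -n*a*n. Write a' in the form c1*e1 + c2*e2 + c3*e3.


Reflection formula: a' = -n*a*n, with n = e2 (unit vector, n^2 = 1).
For reflection through hyperplane perp to e2:
The component along e2 flips sign, others stay.
a = (3, -6, 4)
a' = (3, 6, 4)
a' = 3*e1 + 6*e2 + 4*e3


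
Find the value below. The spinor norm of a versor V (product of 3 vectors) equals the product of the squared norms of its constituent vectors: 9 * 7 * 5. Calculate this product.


Spinor norm N(V) = |v1|^2 * |v2|^2 * ... * |v3|^2
= 9 * 7 * 5
Running product: 9, 63, 315
N(V) = 315


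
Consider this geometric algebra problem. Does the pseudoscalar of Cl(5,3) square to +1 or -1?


The pseudoscalar I = e1...e_n (product of all n generators) of Cl(p,q) satisfies I^2 = (-1)^(q + n(n-1)/2).
p = 5, q = 3, n = p + q = 8
n(n-1)/2 = 8 * 7 / 2 = 28
Exponent = q + n(n-1)/2 = 3 + 28 = 31
I^2 = (-1)^31 = -1


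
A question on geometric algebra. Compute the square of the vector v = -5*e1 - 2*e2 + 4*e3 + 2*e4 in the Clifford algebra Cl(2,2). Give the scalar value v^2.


v^2 = sum of c_i^2 * e_i^2
Positive signature terms (e_i^2 = +1): (-5)^2 + (-2)^2 = 29
Negative signature terms (e_j^2 = -1): 4^2 + 2^2 = 20
v^2 = 29 - 20 = 9
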